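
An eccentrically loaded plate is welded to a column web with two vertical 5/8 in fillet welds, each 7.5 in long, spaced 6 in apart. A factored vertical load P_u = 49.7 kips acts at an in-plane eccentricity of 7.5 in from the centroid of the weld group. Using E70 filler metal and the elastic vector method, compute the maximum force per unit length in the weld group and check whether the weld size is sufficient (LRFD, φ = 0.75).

E70XX → F_EXX = 70 ksi.
Total weld length L_w = 15 in. Treat welds as unit-width lines.
Polar moment about centroid: J = 2[d³/12 + d(b/2)²] = 2[7.5³/12 + 7.5×3²] = 205.3 in³.
Direct shear f_v = P/L_w = 49.7 / 15 = 3.313 kip/in (vertical).
Torsion M = P·e = 49.7 × 7.5 = 372.75 kip·in.
Critical point at (x, y) = (3, 3.75) from centroid. f_tx = M·y/J = 6.808 kip/in; f_ty = M·x/J = 5.447 kip/in.
Resultant f_max = √[f_tx² + (f_v + f_ty)²] = √[6.808² + (3.313 + 5.447)²] = 11.09 kip/in.
Capacity per unit length: φr_n = 0.75 × 0.6 × 70 × (0.707 × 0.625) = 13.92 kip/in.
11.09 ≤ 13.92 → adequate.

f_max ≈ 11.1 kip/in; adequate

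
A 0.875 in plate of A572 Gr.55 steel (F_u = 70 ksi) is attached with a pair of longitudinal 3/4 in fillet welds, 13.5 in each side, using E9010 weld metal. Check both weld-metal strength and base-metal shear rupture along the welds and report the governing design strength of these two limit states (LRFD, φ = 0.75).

φR_n ≈ 580 kip (weld metal governs)

E90XX → F_EXX = 90 ksi.
t_e = 0.707 × 0.75 = 0.5302 in; L = 27 in.
Weld metal: φR_n = 0.75 × 0.6 × 90 × 0.5302 × 27 = 579.8 kip.
Base metal (shear rupture): φR_n = 0.75 × 0.6 × 70 × 0.875 × 27 = 744.2 kip.
Governing: weld metal.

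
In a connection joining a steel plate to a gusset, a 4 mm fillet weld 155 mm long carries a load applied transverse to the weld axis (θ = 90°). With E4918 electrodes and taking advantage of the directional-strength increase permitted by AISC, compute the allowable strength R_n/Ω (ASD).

E49XX → F_EXX = 490 MPa.
t_e = 0.707 × 4 = 2.828 mm; A_we = 2.828 × 155 = 438.3 mm².
Directional factor: 1.0 + 0.5 sin^1.5(90°) = 1.5.
F_nw = 0.6 × 490 × 1.5 = 441 MPa.
R_n/Ω = (441 × 438.3) / 2.0 × 10⁻³ = 96.65 kN.

R_n/Ω ≈ 96.7 kN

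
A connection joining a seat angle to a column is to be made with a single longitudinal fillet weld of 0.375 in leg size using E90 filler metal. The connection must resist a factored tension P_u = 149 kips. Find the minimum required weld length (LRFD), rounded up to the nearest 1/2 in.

L = 14 in

E90XX → F_EXX = 90 ksi.
Throat t_e = 0.707 × 0.375 = 0.2651 in.
φr_n = 0.75 × 0.6 × 90 × 0.2651 = 10.74 kips/in.
L_req = P_u / φr_n = 149 / 10.74 = 13.88 in total.
Round up → use L = 14 in.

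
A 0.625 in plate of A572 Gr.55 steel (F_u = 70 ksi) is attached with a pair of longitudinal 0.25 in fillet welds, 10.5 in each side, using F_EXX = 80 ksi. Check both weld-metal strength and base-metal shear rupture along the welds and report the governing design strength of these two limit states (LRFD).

t_e = 0.707 × 0.25 = 0.1767 in; L = 21 in.
Weld metal: φR_n = 0.75 × 0.6 × 80 × 0.1767 × 21 = 133.6 kip.
Base metal (shear rupture): φR_n = 0.75 × 0.6 × 70 × 0.625 × 21 = 413.4 kip.
Governing: weld metal.

φR_n ≈ 134 kip (weld metal governs)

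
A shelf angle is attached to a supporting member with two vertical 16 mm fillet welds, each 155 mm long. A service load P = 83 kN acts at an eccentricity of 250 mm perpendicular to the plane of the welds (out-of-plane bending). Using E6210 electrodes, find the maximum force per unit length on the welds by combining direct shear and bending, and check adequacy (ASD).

E62XX → F_EXX = 620 MPa.
L_w = 2 × 155 = 310 mm; section modulus (unit throat) S = 2 × L²/6 = 8008 mm².
Direct shear f_v = P/L_w = 83×10³/310 = 267.7 N/mm.
Moment M = P × e = 83×10³ × 250 = 20750000 N·mm; bending f_b = M/S = 2591 N/mm.
f_max = √(f_v² + f_b²) = √(267.7² + 2591²) = 2605 N/mm.
r_n/Ω = (1/2.0) × 0.6 × 620 × (0.707 × 16) = 2104 N/mm → NOT adequate.

f_max ≈ 2600 N/mm; NOT adequate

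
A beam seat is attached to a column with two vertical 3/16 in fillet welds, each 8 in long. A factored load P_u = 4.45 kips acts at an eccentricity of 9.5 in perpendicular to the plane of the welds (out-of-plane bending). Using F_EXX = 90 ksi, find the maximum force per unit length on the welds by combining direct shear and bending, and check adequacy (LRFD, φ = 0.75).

f_max ≈ 2 kip/in; adequate

L_w = 2 × 8 = 16 in; section modulus (unit throat) S = 2 × L²/6 = 21.33 in².
Direct shear f_v = P/L_w = 4.45/16 = 0.2781 kip/in.
Moment M = P × e = 4.45 × 9.5 = 42.275 kip·in; bending f_b = M/S = 1.982 kip/in.
f_max = √(f_v² + f_b²) = √(0.2781² + 1.982²) = 2.001 kip/in.
φr_n = 0.75 × 0.6 × 90 × (0.707 × 0.1875) = 5.369 kip/in → adequate.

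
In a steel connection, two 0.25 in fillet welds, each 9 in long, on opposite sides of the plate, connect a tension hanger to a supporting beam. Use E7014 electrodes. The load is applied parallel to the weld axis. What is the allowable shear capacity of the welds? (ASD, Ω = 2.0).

E70XX → F_EXX = 70 ksi.
Effective throat t_e = 0.707 × 0.25 = 0.1767 in.
Total length L = 18 in; A_we = 0.1767 × 18 = 3.181 in².
F_nw = 0.6 F_EXX = 0.6 × 70 = 42 ksi.
R_n = 42 × 3.181 = 133.6 kip; R_n/Ω = 133.6/2.0 = 66.81 kip.

R_n/Ω ≈ 66.8 kip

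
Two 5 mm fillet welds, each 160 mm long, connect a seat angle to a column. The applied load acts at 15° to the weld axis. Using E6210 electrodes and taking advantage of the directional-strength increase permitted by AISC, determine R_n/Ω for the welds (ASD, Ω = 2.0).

E62XX → F_EXX = 620 MPa.
t_e = 0.707 × 5 = 3.535 mm; A_we = 3.535 × 320 = 1131 mm².
Directional factor: 1.0 + 0.5 sin^1.5(15°) = 1.066.
F_nw = 0.6 × 620 × 1.066 = 396.5 MPa.
R_n/Ω = (396.5 × 1131) / 2.0 × 10⁻³ = 224.3 kN.

R_n/Ω ≈ 224 kN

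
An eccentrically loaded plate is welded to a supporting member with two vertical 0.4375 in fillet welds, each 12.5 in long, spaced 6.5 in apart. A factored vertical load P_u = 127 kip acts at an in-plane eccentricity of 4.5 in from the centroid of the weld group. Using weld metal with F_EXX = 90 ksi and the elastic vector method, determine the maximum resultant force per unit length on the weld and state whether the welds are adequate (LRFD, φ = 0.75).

f_max ≈ 10.2 kip/in; adequate

Total weld length L_w = 25 in. Treat welds as unit-width lines.
Polar moment about centroid: J = 2[d³/12 + d(b/2)²] = 2[12.5³/12 + 12.5×3.25²] = 589.6 in³.
Direct shear f_v = P/L_w = 127 / 25 = 5.08 kip/in (vertical).
Torsion M = P·e = 127 × 4.5 = 571.5 kip·in.
Critical point at (x, y) = (3.25, 6.25) from centroid. f_tx = M·y/J = 6.058 kip/in; f_ty = M·x/J = 3.15 kip/in.
Resultant f_max = √[f_tx² + (f_v + f_ty)²] = √[6.058² + (5.08 + 3.15)²] = 10.22 kip/in.
Capacity per unit length: φr_n = 0.75 × 0.6 × 90 × (0.707 × 0.4375) = 12.53 kip/in.
10.22 ≤ 12.53 → adequate.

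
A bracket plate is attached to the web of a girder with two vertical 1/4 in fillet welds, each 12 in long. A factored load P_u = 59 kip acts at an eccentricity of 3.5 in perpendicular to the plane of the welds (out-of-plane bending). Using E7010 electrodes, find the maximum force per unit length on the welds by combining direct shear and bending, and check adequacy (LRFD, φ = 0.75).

f_max ≈ 4.95 kip/in; adequate

E70XX → F_EXX = 70 ksi.
L_w = 2 × 12 = 24 in; section modulus (unit throat) S = 2 × L²/6 = 48 in².
Direct shear f_v = P/L_w = 59/24 = 2.458 kip/in.
Moment M = P × e = 59 × 3.5 = 206.5 kip·in; bending f_b = M/S = 4.302 kip/in.
f_max = √(f_v² + f_b²) = √(2.458² + 4.302²) = 4.955 kip/in.
φr_n = 0.75 × 0.6 × 70 × (0.707 × 0.25) = 5.568 kip/in → adequate.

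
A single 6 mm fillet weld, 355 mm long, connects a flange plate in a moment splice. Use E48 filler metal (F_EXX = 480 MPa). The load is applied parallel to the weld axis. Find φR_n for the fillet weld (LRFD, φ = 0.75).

Effective throat t_e = 0.707 × 6 = 4.242 mm.
Total length L = 355 mm; A_we = 4.242 × 355 = 1506 mm².
F_nw = 0.6 F_EXX = 0.6 × 480 = 288 MPa.
φR_n = 0.75 × 288 × 1506 × 10⁻³ = 325.3 kN.

φR_n ≈ 325 kN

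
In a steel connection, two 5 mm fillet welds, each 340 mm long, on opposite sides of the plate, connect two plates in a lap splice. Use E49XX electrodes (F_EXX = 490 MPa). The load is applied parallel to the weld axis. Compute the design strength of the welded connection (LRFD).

Effective throat t_e = 0.707 × 5 = 3.535 mm.
Total length L = 680 mm; A_we = 3.535 × 680 = 2404 mm².
F_nw = 0.6 F_EXX = 0.6 × 490 = 294 MPa.
φR_n = 0.75 × 294 × 2404 × 10⁻³ = 530 kN.

φR_n ≈ 530 kN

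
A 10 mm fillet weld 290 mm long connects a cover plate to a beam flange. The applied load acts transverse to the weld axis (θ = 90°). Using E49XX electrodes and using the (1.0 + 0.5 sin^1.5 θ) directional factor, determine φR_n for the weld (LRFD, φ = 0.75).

E49XX → F_EXX = 490 MPa.
t_e = 0.707 × 10 = 7.07 mm; A_we = 7.07 × 290 = 2050 mm².
Directional factor: 1.0 + 0.5 sin^1.5(90°) = 1.5.
F_nw = 0.6 × 490 × 1.5 = 441 MPa.
φR_n = 0.75 × 441 × 2050 × 10⁻³ = 678.1 kN.

φR_n ≈ 678 kN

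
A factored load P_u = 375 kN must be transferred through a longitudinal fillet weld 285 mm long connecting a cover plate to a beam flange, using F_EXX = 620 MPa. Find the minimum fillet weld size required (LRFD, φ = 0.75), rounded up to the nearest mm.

w = 7 mm

Total weld length L = 285 mm.
Required throat t_e = P_u / (φ × 0.6 F_EXX × L) = 375 / (0.75 × 0.6 × 620 × 285 × 10⁻³) = 4.716 mm.
Required leg w = t_e / 0.707 = 6.671 mm → use 7 mm.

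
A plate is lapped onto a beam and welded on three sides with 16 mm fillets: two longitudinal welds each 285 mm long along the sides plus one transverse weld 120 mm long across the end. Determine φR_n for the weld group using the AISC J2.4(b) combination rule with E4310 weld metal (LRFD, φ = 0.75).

E43XX → F_EXX = 430 MPa.
t_e = 0.707 × 16 = 11.31 mm.
R_nwl = 0.6 × 430 × 11.31 × 570 × 10⁻³ = 1664 kN (longitudinal, 2 welds).
R_nwt = 0.6 × 430 × 11.31 × 120 × 10⁻³ = 350.2 kN (transverse, base value).
(i) R_nwl + R_nwt = 2014 kN; (ii) 0.85 R_nwl + 1.5 R_nwt = 1939 kN.
R_n = max = 2014 kN [governs: (i)]; φR_n = 1510 kN.

φR_n ≈ 1510 kN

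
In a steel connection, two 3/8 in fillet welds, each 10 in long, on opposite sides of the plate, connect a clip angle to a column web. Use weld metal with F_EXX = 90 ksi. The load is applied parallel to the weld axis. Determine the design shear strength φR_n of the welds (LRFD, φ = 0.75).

φR_n ≈ 215 kips

Effective throat t_e = 0.707 × 0.375 = 0.2651 in.
Total length L = 20 in; A_we = 0.2651 × 20 = 5.303 in².
F_nw = 0.6 F_EXX = 0.6 × 90 = 54 ksi.
φR_n = 0.75 × 54 × 5.303 = 214.8 kips.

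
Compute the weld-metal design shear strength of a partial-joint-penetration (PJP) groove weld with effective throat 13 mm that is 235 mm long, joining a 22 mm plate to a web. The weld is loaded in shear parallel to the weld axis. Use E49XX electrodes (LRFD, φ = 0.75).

E49XX → F_EXX = 490 MPa.
Effective throat (given) t_e = 13 mm.
A_we = 13 × 235 = 3055 mm².
F_nw = 0.6 F_EXX = 294 MPa.
φR_n = 0.75 × 294 × 3055 × 10⁻³ = 673.6 kN.

φR_n ≈ 674 kN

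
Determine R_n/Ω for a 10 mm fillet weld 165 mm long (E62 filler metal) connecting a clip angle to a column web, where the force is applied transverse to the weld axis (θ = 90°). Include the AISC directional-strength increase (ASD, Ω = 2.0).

R_n/Ω ≈ 325 kN

E62XX → F_EXX = 620 MPa.
t_e = 0.707 × 10 = 7.07 mm; A_we = 7.07 × 165 = 1167 mm².
Directional factor: 1.0 + 0.5 sin^1.5(90°) = 1.5.
F_nw = 0.6 × 620 × 1.5 = 558 MPa.
R_n/Ω = (558 × 1167) / 2.0 × 10⁻³ = 325.5 kN.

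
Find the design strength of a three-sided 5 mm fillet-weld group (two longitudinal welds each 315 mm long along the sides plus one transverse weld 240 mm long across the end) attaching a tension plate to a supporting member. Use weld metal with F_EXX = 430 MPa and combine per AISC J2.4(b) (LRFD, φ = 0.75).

t_e = 0.707 × 5 = 3.535 mm.
R_nwl = 0.6 × 430 × 3.535 × 630 × 10⁻³ = 574.6 kN (longitudinal, 2 welds).
R_nwt = 0.6 × 430 × 3.535 × 240 × 10⁻³ = 218.9 kN (transverse, base value).
(i) R_nwl + R_nwt = 793.5 kN; (ii) 0.85 R_nwl + 1.5 R_nwt = 816.7 kN.
R_n = max = 816.7 kN [governs: (ii)]; φR_n = 612.5 kN.

φR_n ≈ 613 kN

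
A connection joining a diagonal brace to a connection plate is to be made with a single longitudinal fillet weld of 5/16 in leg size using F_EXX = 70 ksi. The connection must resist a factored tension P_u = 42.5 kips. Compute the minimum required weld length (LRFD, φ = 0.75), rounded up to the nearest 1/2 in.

L = 6.5 in

Throat t_e = 0.707 × 0.3125 = 0.2209 in.
φr_n = 0.75 × 0.6 × 70 × 0.2209 = 6.96 kips/in.
L_req = P_u / φr_n = 42.5 / 6.96 = 6.107 in total.
Round up → use L = 6.5 in.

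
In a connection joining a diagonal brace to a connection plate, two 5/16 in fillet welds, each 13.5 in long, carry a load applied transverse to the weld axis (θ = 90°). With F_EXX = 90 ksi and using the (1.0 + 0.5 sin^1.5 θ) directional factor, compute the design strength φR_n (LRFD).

φR_n ≈ 362 kip

t_e = 0.707 × 0.3125 = 0.2209 in; A_we = 0.2209 × 27 = 5.965 in².
Directional factor: 1.0 + 0.5 sin^1.5(90°) = 1.5.
F_nw = 0.6 × 90 × 1.5 = 81 ksi.
φR_n = 0.75 × 81 × 5.965 = 362.4 kip.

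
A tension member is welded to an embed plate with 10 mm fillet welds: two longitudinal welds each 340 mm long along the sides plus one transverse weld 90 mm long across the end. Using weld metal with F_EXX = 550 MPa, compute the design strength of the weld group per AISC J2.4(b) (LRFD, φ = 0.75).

t_e = 0.707 × 10 = 7.07 mm.
R_nwl = 0.6 × 550 × 7.07 × 680 × 10⁻³ = 1587 kN (longitudinal, 2 welds).
R_nwt = 0.6 × 550 × 7.07 × 90 × 10⁻³ = 210 kN (transverse, base value).
(i) R_nwl + R_nwt = 1796 kN; (ii) 0.85 R_nwl + 1.5 R_nwt = 1664 kN.
R_n = max = 1796 kN [governs: (i)]; φR_n = 1347 kN.

φR_n ≈ 1350 kN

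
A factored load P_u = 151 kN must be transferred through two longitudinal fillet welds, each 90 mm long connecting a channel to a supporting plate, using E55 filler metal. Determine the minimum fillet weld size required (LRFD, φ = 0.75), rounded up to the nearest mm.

E55XX → F_EXX = 550 MPa.
Total weld length L = 180 mm.
Required throat t_e = P_u / (φ × 0.6 F_EXX × L) = 151 / (0.75 × 0.6 × 550 × 180 × 10⁻³) = 3.389 mm.
Required leg w = t_e / 0.707 = 4.794 mm → use 5 mm.

w = 5 mm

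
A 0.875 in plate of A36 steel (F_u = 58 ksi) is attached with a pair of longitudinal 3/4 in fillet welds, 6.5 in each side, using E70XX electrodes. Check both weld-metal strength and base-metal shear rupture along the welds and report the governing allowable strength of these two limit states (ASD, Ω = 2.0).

E70XX → F_EXX = 70 ksi.
t_e = 0.707 × 0.75 = 0.5302 in; L = 13 in.
Weld metal: R_n/Ω = (1/2.0) × 0.6 × 70 × 0.5302 × 13 = 144.8 kip.
Base metal (shear rupture): R_n/Ω = (1/2.0) × 0.6 × 58 × 0.875 × 13 = 197.9 kip.
Governing: weld metal.

R_n/Ω ≈ 145 kip (weld metal governs)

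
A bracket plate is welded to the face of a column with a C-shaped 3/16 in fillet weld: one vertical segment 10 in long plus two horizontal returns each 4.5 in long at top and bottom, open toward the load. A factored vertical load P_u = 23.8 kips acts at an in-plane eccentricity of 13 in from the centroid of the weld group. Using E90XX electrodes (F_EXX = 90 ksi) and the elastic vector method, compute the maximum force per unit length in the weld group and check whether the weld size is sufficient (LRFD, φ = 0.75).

f_max ≈ 6.2 kip/in; NOT adequate

Total weld length L_w = 19 in. Treat welds as unit-width lines.
Centroid: x̄ = 2×4.5×2.25 / 19 = 1.066 in from the vertical weld.
Polar moment about centroid: J = I_x + I_y = [10³/12 + 2×4.5×5²] + [10×1.066² + 2(4.5³/12 + 4.5×1.184²)] = 347.5 in³.
Direct shear f_v = P/L_w = 23.8 / 19 = 1.253 kip/in (vertical).
Torsion M = P·e = 23.8 × 13 = 309.4 kip·in.
Critical point at (x, y) = (3.434, 5) from centroid. f_tx = M·y/J = 4.452 kip/in; f_ty = M·x/J = 3.058 kip/in.
Resultant f_max = √[f_tx² + (f_v + f_ty)²] = √[4.452² + (1.253 + 3.058)²] = 6.197 kip/in.
Capacity per unit length: φr_n = 0.75 × 0.6 × 90 × (0.707 × 0.1875) = 5.369 kip/in.
6.197 > 5.369 → NOT adequate.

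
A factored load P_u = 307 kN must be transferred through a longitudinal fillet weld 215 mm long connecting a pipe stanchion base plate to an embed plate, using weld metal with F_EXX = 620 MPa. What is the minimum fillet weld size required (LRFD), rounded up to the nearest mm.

Total weld length L = 215 mm.
Required throat t_e = P_u / (φ × 0.6 F_EXX × L) = 307 / (0.75 × 0.6 × 620 × 215 × 10⁻³) = 5.118 mm.
Required leg w = t_e / 0.707 = 7.239 mm → use 8 mm.

w = 8 mm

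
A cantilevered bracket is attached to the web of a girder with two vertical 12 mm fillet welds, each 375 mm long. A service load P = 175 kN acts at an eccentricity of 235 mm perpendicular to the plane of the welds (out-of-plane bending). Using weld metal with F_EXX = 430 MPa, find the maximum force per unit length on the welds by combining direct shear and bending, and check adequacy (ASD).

L_w = 2 × 375 = 750 mm; section modulus (unit throat) S = 2 × L²/6 = 46880 mm².
Direct shear f_v = P/L_w = 175×10³/750 = 233.3 N/mm.
Moment M = P × e = 175×10³ × 235 = 41125000 N·mm; bending f_b = M/S = 877.3 N/mm.
f_max = √(f_v² + f_b²) = √(233.3² + 877.3²) = 907.8 N/mm.
r_n/Ω = (1/2.0) × 0.6 × 430 × (0.707 × 12) = 1094 N/mm → adequate.

f_max ≈ 908 N/mm; adequate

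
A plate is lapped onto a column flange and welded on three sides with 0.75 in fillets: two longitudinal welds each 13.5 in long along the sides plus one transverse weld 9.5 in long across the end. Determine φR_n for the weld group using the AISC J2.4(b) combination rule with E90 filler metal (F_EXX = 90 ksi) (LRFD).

t_e = 0.707 × 0.75 = 0.5302 in.
R_nwl = 0.6 × 90 × 0.5302 × 27 = 773.1 kip (longitudinal, 2 welds).
R_nwt = 0.6 × 90 × 0.5302 × 9.5 = 272 kip (transverse, base value).
(i) R_nwl + R_nwt = 1045 kip; (ii) 0.85 R_nwl + 1.5 R_nwt = 1065 kip.
R_n = max = 1065 kip [governs: (ii)]; φR_n = 798.9 kip.

φR_n ≈ 799 kip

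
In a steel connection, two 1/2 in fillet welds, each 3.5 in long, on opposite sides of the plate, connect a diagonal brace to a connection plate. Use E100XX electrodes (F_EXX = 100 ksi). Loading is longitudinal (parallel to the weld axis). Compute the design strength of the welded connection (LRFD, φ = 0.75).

φR_n ≈ 111 kips

Effective throat t_e = 0.707 × 0.5 = 0.3535 in.
Total length L = 7 in; A_we = 0.3535 × 7 = 2.474 in².
F_nw = 0.6 F_EXX = 0.6 × 100 = 60 ksi.
φR_n = 0.75 × 60 × 2.474 = 111.4 kips.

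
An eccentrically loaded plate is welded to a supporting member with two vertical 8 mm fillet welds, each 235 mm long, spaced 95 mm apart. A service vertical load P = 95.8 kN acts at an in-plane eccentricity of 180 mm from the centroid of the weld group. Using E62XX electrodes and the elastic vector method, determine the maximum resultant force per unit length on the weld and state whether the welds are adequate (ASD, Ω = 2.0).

E62XX → F_EXX = 620 MPa.
Total weld length L_w = 470 mm. Treat welds as unit-width lines.
Polar moment about centroid: J = 2[d³/12 + d(b/2)²] = 2[235³/12 + 235×47.5²] = 3223000 mm³.
Direct shear f_v = P/L_w = 95.8×10³ / 470 = 203.8 N/mm (vertical).
Torsion M = P·e = 95.8×10³ × 180 = 17244000 N·mm.
Critical point at (x, y) = (47.5, 117.5) from centroid. f_tx = M·y/J = 628.6 N/mm; f_ty = M·x/J = 254.1 N/mm.
Resultant f_max = √[f_tx² + (f_v + f_ty)²] = √[628.6² + (203.8 + 254.1)²] = 777.7 N/mm.
Capacity per unit length: r_n/Ω = (1/2.0) × 0.6 × 620 × (0.707 × 8) = 1052 N/mm.
777.7 ≤ 1052 → adequate.

f_max ≈ 778 N/mm; adequate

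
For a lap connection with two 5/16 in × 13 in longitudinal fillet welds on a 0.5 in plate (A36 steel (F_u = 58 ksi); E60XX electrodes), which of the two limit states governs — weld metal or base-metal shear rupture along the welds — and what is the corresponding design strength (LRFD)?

φR_n ≈ 155 kips (weld metal governs)

E60XX → F_EXX = 60 ksi.
t_e = 0.707 × 0.3125 = 0.2209 in; L = 26 in.
Weld metal: φR_n = 0.75 × 0.6 × 60 × 0.2209 × 26 = 155.1 kips.
Base metal (shear rupture): φR_n = 0.75 × 0.6 × 58 × 0.5 × 26 = 339.3 kips.
Governing: weld metal.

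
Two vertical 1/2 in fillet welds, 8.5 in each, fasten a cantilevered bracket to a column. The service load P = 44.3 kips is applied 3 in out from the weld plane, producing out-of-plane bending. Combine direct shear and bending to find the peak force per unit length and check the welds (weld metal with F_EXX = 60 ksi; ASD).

L_w = 2 × 8.5 = 17 in; section modulus (unit throat) S = 2 × L²/6 = 24.08 in².
Direct shear f_v = P/L_w = 44.3/17 = 2.606 kip/in.
Moment M = P × e = 44.3 × 3 = 132.9 kip·in; bending f_b = M/S = 5.518 kip/in.
f_max = √(f_v² + f_b²) = √(2.606² + 5.518²) = 6.103 kip/in.
r_n/Ω = (1/2.0) × 0.6 × 60 × (0.707 × 0.5) = 6.363 kip/in → adequate.

f_max ≈ 6.1 kip/in; adequate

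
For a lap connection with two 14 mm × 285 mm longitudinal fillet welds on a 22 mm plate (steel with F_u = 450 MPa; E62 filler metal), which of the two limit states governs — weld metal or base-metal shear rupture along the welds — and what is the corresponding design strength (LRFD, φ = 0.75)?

φR_n ≈ 1570 kN (weld metal governs)

E62XX → F_EXX = 620 MPa.
t_e = 0.707 × 14 = 9.898 mm; L = 570 mm.
Weld metal: φR_n = 0.75 × 0.6 × 620 × 9.898 × 570 × 10⁻³ = 1574 kN.
Base metal (shear rupture): φR_n = 0.75 × 0.6 × 450 × 22 × 570 × 10⁻³ = 2539 kN.
Governing: weld metal.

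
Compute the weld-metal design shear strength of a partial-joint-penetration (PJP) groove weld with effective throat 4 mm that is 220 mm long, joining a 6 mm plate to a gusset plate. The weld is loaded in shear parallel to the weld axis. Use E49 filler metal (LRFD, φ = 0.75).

φR_n ≈ 194 kN

E49XX → F_EXX = 490 MPa.
Effective throat (given) t_e = 4 mm.
A_we = 4 × 220 = 880 mm².
F_nw = 0.6 F_EXX = 294 MPa.
φR_n = 0.75 × 294 × 880 × 10⁻³ = 194 kN.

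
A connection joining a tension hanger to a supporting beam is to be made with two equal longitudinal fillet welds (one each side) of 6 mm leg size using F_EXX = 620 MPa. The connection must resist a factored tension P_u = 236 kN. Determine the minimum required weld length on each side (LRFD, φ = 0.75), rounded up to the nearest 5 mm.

L = 100 mm on each side

Throat t_e = 0.707 × 6 = 4.242 mm.
φr_n = 0.75 × 0.6 × 620 × 4.242 × 10⁻³ = 1.184 kN/mm.
L_req = P_u / φr_n = 236 / 1.184 = 199.4 mm total.
Per side: 199.4 / 2 = 99.7 mm.
Round up → use L = 100 mm on each side.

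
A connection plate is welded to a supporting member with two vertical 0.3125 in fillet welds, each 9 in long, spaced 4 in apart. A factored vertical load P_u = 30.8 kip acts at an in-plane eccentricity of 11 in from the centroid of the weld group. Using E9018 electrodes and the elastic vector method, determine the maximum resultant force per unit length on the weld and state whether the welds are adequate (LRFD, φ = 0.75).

f_max ≈ 9.45 kip/in; NOT adequate

E90XX → F_EXX = 90 ksi.
Total weld length L_w = 18 in. Treat welds as unit-width lines.
Polar moment about centroid: J = 2[d³/12 + d(b/2)²] = 2[9³/12 + 9×2²] = 193.5 in³.
Direct shear f_v = P/L_w = 30.8 / 18 = 1.711 kip/in (vertical).
Torsion M = P·e = 30.8 × 11 = 338.8 kip·in.
Critical point at (x, y) = (2, 4.5) from centroid. f_tx = M·y/J = 7.879 kip/in; f_ty = M·x/J = 3.502 kip/in.
Resultant f_max = √[f_tx² + (f_v + f_ty)²] = √[7.879² + (1.711 + 3.502)²] = 9.447 kip/in.
Capacity per unit length: φr_n = 0.75 × 0.6 × 90 × (0.707 × 0.3125) = 8.948 kip/in.
9.447 > 8.948 → NOT adequate.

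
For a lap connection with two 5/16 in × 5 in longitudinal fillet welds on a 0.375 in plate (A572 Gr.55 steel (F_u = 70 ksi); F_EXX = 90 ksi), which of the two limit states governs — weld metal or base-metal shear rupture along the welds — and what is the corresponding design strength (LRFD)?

φR_n ≈ 89.5 kips (weld metal governs)

t_e = 0.707 × 0.3125 = 0.2209 in; L = 10 in.
Weld metal: φR_n = 0.75 × 0.6 × 90 × 0.2209 × 10 = 89.48 kips.
Base metal (shear rupture): φR_n = 0.75 × 0.6 × 70 × 0.375 × 10 = 118.1 kips.
Governing: weld metal.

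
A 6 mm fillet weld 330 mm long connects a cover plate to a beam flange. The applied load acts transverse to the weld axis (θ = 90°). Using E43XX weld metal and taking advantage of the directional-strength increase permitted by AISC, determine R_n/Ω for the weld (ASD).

E43XX → F_EXX = 430 MPa.
t_e = 0.707 × 6 = 4.242 mm; A_we = 4.242 × 330 = 1400 mm².
Directional factor: 1.0 + 0.5 sin^1.5(90°) = 1.5.
F_nw = 0.6 × 430 × 1.5 = 387 MPa.
R_n/Ω = (387 × 1400) / 2.0 × 10⁻³ = 270.9 kN.

R_n/Ω ≈ 271 kN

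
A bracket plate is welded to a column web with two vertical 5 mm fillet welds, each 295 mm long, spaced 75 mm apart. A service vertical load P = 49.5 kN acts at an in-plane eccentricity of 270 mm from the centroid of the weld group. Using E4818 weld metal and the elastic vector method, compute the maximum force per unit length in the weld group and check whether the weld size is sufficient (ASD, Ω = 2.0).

f_max ≈ 427 N/mm; adequate

E48XX → F_EXX = 480 MPa.
Total weld length L_w = 590 mm. Treat welds as unit-width lines.
Polar moment about centroid: J = 2[d³/12 + d(b/2)²] = 2[295³/12 + 295×37.5²] = 5108000 mm³.
Direct shear f_v = P/L_w = 49.5×10³ / 590 = 83.9 N/mm (vertical).
Torsion M = P·e = 49.5×10³ × 270 = 13365000 N·mm.
Critical point at (x, y) = (37.5, 147.5) from centroid. f_tx = M·y/J = 385.9 N/mm; f_ty = M·x/J = 98.11 N/mm.
Resultant f_max = √[f_tx² + (f_v + f_ty)²] = √[385.9² + (83.9 + 98.11)²] = 426.7 N/mm.
Capacity per unit length: r_n/Ω = (1/2.0) × 0.6 × 480 × (0.707 × 5) = 509 N/mm.
426.7 ≤ 509 → adequate.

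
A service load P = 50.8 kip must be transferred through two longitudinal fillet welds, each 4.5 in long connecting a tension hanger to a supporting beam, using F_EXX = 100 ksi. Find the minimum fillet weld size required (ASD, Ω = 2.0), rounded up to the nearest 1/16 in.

w = 5/16 in

Total weld length L = 9 in.
Required throat t_e = P × Ω / (0.6 F_EXX × L) = 50.8 × 2.0 / (0.6 × 100 × 9) = 0.1881 in.
Required leg w = t_e / 0.707 = 0.2661 in → use 5/16 in.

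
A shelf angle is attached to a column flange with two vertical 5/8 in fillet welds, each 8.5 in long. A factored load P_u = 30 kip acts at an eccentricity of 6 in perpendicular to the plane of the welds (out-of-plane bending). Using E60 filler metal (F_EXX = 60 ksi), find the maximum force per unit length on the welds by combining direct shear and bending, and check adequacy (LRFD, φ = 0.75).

L_w = 2 × 8.5 = 17 in; section modulus (unit throat) S = 2 × L²/6 = 24.08 in².
Direct shear f_v = P/L_w = 30/17 = 1.765 kip/in.
Moment M = P × e = 30 × 6 = 180 kip·in; bending f_b = M/S = 7.474 kip/in.
f_max = √(f_v² + f_b²) = √(1.765² + 7.474²) = 7.68 kip/in.
φr_n = 0.75 × 0.6 × 60 × (0.707 × 0.625) = 11.93 kip/in → adequate.

f_max ≈ 7.68 kip/in; adequate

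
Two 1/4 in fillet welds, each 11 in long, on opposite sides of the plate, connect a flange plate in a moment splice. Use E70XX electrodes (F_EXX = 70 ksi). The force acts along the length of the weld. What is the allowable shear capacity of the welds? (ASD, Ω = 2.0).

Effective throat t_e = 0.707 × 0.25 = 0.1767 in.
Total length L = 22 in; A_we = 0.1767 × 22 = 3.888 in².
F_nw = 0.6 F_EXX = 0.6 × 70 = 42 ksi.
R_n = 42 × 3.888 = 163.3 kips; R_n/Ω = 163.3/2.0 = 81.66 kips.

R_n/Ω ≈ 81.7 kips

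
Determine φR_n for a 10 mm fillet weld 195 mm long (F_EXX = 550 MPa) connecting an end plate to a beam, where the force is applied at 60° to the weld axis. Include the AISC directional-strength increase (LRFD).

t_e = 0.707 × 10 = 7.07 mm; A_we = 7.07 × 195 = 1379 mm².
Directional factor: 1.0 + 0.5 sin^1.5(60°) = 1.403.
F_nw = 0.6 × 550 × 1.403 = 463 MPa.
φR_n = 0.75 × 463 × 1379 × 10⁻³ = 478.7 kN.

φR_n ≈ 479 kN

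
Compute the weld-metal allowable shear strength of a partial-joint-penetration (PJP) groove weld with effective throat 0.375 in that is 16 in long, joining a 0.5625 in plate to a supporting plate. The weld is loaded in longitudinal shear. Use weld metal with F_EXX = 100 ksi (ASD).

R_n/Ω ≈ 180 kip

Effective throat (given) t_e = 0.375 in.
A_we = 0.375 × 16 = 6 in².
F_nw = 0.6 F_EXX = 60 ksi.
R_n/Ω = (60 × 6) / 2.0 = 180 kip.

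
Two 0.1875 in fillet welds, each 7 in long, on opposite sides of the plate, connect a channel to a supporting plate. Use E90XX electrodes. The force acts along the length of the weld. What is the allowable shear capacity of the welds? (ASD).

E90XX → F_EXX = 90 ksi.
Effective throat t_e = 0.707 × 0.1875 = 0.1326 in.
Total length L = 14 in; A_we = 0.1326 × 14 = 1.856 in².
F_nw = 0.6 F_EXX = 0.6 × 90 = 54 ksi.
R_n = 54 × 1.856 = 100.2 kips; R_n/Ω = 100.2/2.0 = 50.11 kips.

R_n/Ω ≈ 50.1 kips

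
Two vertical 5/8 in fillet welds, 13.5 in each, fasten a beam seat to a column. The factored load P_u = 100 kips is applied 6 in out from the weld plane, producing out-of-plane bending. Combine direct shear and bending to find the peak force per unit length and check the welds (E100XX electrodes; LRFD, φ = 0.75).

E100XX → F_EXX = 100 ksi.
L_w = 2 × 13.5 = 27 in; section modulus (unit throat) S = 2 × L²/6 = 60.75 in².
Direct shear f_v = P/L_w = 100/27 = 3.704 kip/in.
Moment M = P × e = 100 × 6 = 600 kip·in; bending f_b = M/S = 9.877 kip/in.
f_max = √(f_v² + f_b²) = √(3.704² + 9.877²) = 10.55 kip/in.
φr_n = 0.75 × 0.6 × 100 × (0.707 × 0.625) = 19.88 kip/in → adequate.

f_max ≈ 10.5 kip/in; adequate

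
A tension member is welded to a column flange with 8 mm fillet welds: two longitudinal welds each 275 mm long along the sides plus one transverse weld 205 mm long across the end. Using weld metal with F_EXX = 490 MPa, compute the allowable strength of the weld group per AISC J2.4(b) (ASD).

R_n/Ω ≈ 644 kN

t_e = 0.707 × 8 = 5.656 mm.
R_nwl = 0.6 × 490 × 5.656 × 550 × 10⁻³ = 914.6 kN (longitudinal, 2 welds).
R_nwt = 0.6 × 490 × 5.656 × 205 × 10⁻³ = 340.9 kN (transverse, base value).
(i) R_nwl + R_nwt = 1255 kN; (ii) 0.85 R_nwl + 1.5 R_nwt = 1289 kN.
R_n = max = 1289 kN [governs: (ii)]; R_n/Ω = 644.4 kN.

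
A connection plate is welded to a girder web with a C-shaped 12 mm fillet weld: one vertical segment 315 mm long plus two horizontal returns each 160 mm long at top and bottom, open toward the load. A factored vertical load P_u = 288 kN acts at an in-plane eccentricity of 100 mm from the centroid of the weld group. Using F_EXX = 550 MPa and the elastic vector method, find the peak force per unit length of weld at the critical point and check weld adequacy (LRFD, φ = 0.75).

f_max ≈ 823 N/mm; adequate

Total weld length L_w = 635 mm. Treat welds as unit-width lines.
Centroid: x̄ = 2×160×80 / 635 = 40.31 mm from the vertical weld.
Polar moment about centroid: J = I_x + I_y = [315³/12 + 2×160×157.5²] + [315×40.31² + 2(160³/12 + 160×39.69²)] = 12240000 mm³.
Direct shear f_v = P/L_w = 288×10³ / 635 = 453.5 N/mm (vertical).
Torsion M = P·e = 288×10³ × 100 = 28800000 N·mm.
Critical point at (x, y) = (119.7, 157.5) from centroid. f_tx = M·y/J = 370.6 N/mm; f_ty = M·x/J = 281.6 N/mm.
Resultant f_max = √[f_tx² + (f_v + f_ty)²] = √[370.6² + (453.5 + 281.6)²] = 823.2 N/mm.
Capacity per unit length: φr_n = 0.75 × 0.6 × 550 × (0.707 × 12) = 2100 N/mm.
823.2 ≤ 2100 → adequate.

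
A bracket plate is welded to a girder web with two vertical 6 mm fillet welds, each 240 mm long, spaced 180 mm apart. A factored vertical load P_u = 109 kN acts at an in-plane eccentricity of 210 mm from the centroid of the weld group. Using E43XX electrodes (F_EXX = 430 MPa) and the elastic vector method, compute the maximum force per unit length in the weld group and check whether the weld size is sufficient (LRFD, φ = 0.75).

Total weld length L_w = 480 mm. Treat welds as unit-width lines.
Polar moment about centroid: J = 2[d³/12 + d(b/2)²] = 2[240³/12 + 240×90²] = 6192000 mm³.
Direct shear f_v = P/L_w = 109×10³ / 480 = 227.1 N/mm (vertical).
Torsion M = P·e = 109×10³ × 210 = 22890000 N·mm.
Critical point at (x, y) = (90, 120) from centroid. f_tx = M·y/J = 443.6 N/mm; f_ty = M·x/J = 332.7 N/mm.
Resultant f_max = √[f_tx² + (f_v + f_ty)²] = √[443.6² + (227.1 + 332.7)²] = 714.2 N/mm.
Capacity per unit length: φr_n = 0.75 × 0.6 × 430 × (0.707 × 6) = 820.8 N/mm.
714.2 ≤ 820.8 → adequate.

f_max ≈ 714 N/mm; adequate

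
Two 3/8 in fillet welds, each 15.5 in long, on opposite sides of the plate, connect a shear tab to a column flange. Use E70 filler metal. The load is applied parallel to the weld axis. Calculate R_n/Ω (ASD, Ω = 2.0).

R_n/Ω ≈ 173 kip

E70XX → F_EXX = 70 ksi.
Effective throat t_e = 0.707 × 0.375 = 0.2651 in.
Total length L = 31 in; A_we = 0.2651 × 31 = 8.219 in².
F_nw = 0.6 F_EXX = 0.6 × 70 = 42 ksi.
R_n = 42 × 8.219 = 345.2 kip; R_n/Ω = 345.2/2.0 = 172.6 kip.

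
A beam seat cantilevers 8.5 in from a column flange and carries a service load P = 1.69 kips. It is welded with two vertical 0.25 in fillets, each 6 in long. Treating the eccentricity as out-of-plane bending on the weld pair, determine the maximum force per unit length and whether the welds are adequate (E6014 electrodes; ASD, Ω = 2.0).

f_max ≈ 1.21 kip/in; adequate

E60XX → F_EXX = 60 ksi.
L_w = 2 × 6 = 12 in; section modulus (unit throat) S = 2 × L²/6 = 12 in².
Direct shear f_v = P/L_w = 1.69/12 = 0.1408 kip/in.
Moment M = P × e = 1.69 × 8.5 = 14.365 kip·in; bending f_b = M/S = 1.197 kip/in.
f_max = √(f_v² + f_b²) = √(0.1408² + 1.197²) = 1.205 kip/in.
r_n/Ω = (1/2.0) × 0.6 × 60 × (0.707 × 0.25) = 3.181 kip/in → adequate.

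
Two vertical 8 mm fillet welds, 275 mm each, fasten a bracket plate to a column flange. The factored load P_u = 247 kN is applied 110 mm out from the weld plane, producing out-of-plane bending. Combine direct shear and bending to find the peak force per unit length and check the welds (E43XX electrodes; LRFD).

f_max ≈ 1170 N/mm; NOT adequate

E43XX → F_EXX = 430 MPa.
L_w = 2 × 275 = 550 mm; section modulus (unit throat) S = 2 × L²/6 = 25210 mm².
Direct shear f_v = P/L_w = 247×10³/550 = 449.1 N/mm.
Moment M = P × e = 247×10³ × 110 = 27170000 N·mm; bending f_b = M/S = 1078 N/mm.
f_max = √(f_v² + f_b²) = √(449.1² + 1078²) = 1168 N/mm.
φr_n = 0.75 × 0.6 × 430 × (0.707 × 8) = 1094 N/mm → NOT adequate.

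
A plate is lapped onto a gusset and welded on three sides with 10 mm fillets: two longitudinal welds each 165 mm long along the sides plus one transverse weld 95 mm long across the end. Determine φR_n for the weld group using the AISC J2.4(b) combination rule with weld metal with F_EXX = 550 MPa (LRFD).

φR_n ≈ 744 kN

t_e = 0.707 × 10 = 7.07 mm.
R_nwl = 0.6 × 550 × 7.07 × 330 × 10⁻³ = 769.9 kN (longitudinal, 2 welds).
R_nwt = 0.6 × 550 × 7.07 × 95 × 10⁻³ = 221.6 kN (transverse, base value).
(i) R_nwl + R_nwt = 991.6 kN; (ii) 0.85 R_nwl + 1.5 R_nwt = 986.9 kN.
R_n = max = 991.6 kN [governs: (i)]; φR_n = 743.7 kN.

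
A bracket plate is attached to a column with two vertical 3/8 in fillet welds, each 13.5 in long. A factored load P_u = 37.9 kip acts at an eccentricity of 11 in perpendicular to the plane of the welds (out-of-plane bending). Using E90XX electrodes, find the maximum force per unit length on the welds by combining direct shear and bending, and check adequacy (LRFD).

E90XX → F_EXX = 90 ksi.
L_w = 2 × 13.5 = 27 in; section modulus (unit throat) S = 2 × L²/6 = 60.75 in².
Direct shear f_v = P/L_w = 37.9/27 = 1.404 kip/in.
Moment M = P × e = 37.9 × 11 = 416.9 kip·in; bending f_b = M/S = 6.863 kip/in.
f_max = √(f_v² + f_b²) = √(1.404² + 6.863²) = 7.005 kip/in.
φr_n = 0.75 × 0.6 × 90 × (0.707 × 0.375) = 10.74 kip/in → adequate.

f_max ≈ 7 kip/in; adequate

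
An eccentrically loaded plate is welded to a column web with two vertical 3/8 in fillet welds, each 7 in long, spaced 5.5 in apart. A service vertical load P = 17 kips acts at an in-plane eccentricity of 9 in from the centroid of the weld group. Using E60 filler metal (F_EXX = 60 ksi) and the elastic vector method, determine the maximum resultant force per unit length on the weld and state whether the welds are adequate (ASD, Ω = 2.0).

Total weld length L_w = 14 in. Treat welds as unit-width lines.
Polar moment about centroid: J = 2[d³/12 + d(b/2)²] = 2[7³/12 + 7×2.75²] = 163 in³.
Direct shear f_v = P/L_w = 17 / 14 = 1.214 kip/in (vertical).
Torsion M = P·e = 17 × 9 = 153 kip·in.
Critical point at (x, y) = (2.75, 3.5) from centroid. f_tx = M·y/J = 3.284 kip/in; f_ty = M·x/J = 2.581 kip/in.
Resultant f_max = √[f_tx² + (f_v + f_ty)²] = √[3.284² + (1.214 + 2.581)²] = 5.019 kip/in.
Capacity per unit length: r_n/Ω = (1/2.0) × 0.6 × 60 × (0.707 × 0.375) = 4.772 kip/in.
5.019 > 4.772 → NOT adequate.

f_max ≈ 5.02 kip/in; NOT adequate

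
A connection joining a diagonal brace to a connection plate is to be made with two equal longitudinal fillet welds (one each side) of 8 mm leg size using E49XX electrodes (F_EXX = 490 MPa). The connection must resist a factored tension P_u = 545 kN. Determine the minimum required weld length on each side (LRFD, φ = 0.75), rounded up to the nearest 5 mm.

L = 220 mm on each side

Throat t_e = 0.707 × 8 = 5.656 mm.
φr_n = 0.75 × 0.6 × 490 × 5.656 × 10⁻³ = 1.247 kN/mm.
L_req = P_u / φr_n = 545 / 1.247 = 437 mm total.
Per side: 437 / 2 = 218.5 mm.
Round up → use L = 220 mm on each side.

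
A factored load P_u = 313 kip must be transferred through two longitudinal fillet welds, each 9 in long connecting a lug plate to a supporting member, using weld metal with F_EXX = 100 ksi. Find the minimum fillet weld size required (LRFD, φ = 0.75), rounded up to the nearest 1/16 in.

w = 9/16 in

Total weld length L = 18 in.
Required throat t_e = P_u / (φ × 0.6 F_EXX × L) = 313 / (0.75 × 0.6 × 100 × 18) = 0.3864 in.
Required leg w = t_e / 0.707 = 0.5466 in → use 9/16 in.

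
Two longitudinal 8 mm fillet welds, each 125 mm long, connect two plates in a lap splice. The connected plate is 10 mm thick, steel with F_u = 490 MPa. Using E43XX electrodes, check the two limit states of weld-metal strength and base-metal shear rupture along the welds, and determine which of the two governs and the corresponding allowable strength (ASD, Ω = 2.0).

R_n/Ω ≈ 182 kN (weld metal governs)

E43XX → F_EXX = 430 MPa.
t_e = 0.707 × 8 = 5.656 mm; L = 250 mm.
Weld metal: R_n/Ω = (1/2.0) × 0.6 × 430 × 5.656 × 250 × 10⁻³ = 182.4 kN.
Base metal (shear rupture): R_n/Ω = (1/2.0) × 0.6 × 490 × 10 × 250 × 10⁻³ = 367.5 kN.
Governing: weld metal.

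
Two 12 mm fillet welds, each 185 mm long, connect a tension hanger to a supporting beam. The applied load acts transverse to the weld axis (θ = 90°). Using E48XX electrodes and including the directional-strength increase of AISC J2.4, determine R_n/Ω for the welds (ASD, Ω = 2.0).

R_n/Ω ≈ 678 kN

E48XX → F_EXX = 480 MPa.
t_e = 0.707 × 12 = 8.484 mm; A_we = 8.484 × 370 = 3139 mm².
Directional factor: 1.0 + 0.5 sin^1.5(90°) = 1.5.
F_nw = 0.6 × 480 × 1.5 = 432 MPa.
R_n/Ω = (432 × 3139) / 2.0 × 10⁻³ = 678 kN.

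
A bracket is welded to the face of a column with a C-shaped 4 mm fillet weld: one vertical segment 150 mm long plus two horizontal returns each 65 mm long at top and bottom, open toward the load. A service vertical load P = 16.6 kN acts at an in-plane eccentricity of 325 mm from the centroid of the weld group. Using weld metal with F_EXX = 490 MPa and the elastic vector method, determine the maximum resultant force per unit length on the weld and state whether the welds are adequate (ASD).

Total weld length L_w = 280 mm. Treat welds as unit-width lines.
Centroid: x̄ = 2×65×32.5 / 280 = 15.09 mm from the vertical weld.
Polar moment about centroid: J = I_x + I_y = [150³/12 + 2×65×75²] + [150×15.09² + 2(65³/12 + 65×17.41²)] = 1132000 mm³.
Direct shear f_v = P/L_w = 16.6×10³ / 280 = 59.29 N/mm (vertical).
Torsion M = P·e = 16.6×10³ × 325 = 5395000 N·mm.
Critical point at (x, y) = (49.91, 75) from centroid. f_tx = M·y/J = 357.5 N/mm; f_ty = M·x/J = 237.9 N/mm.
Resultant f_max = √[f_tx² + (f_v + f_ty)²] = √[357.5² + (59.29 + 237.9)²] = 464.9 N/mm.
Capacity per unit length: r_n/Ω = (1/2.0) × 0.6 × 490 × (0.707 × 4) = 415.7 N/mm.
464.9 > 415.7 → NOT adequate.

f_max ≈ 465 N/mm; NOT adequate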